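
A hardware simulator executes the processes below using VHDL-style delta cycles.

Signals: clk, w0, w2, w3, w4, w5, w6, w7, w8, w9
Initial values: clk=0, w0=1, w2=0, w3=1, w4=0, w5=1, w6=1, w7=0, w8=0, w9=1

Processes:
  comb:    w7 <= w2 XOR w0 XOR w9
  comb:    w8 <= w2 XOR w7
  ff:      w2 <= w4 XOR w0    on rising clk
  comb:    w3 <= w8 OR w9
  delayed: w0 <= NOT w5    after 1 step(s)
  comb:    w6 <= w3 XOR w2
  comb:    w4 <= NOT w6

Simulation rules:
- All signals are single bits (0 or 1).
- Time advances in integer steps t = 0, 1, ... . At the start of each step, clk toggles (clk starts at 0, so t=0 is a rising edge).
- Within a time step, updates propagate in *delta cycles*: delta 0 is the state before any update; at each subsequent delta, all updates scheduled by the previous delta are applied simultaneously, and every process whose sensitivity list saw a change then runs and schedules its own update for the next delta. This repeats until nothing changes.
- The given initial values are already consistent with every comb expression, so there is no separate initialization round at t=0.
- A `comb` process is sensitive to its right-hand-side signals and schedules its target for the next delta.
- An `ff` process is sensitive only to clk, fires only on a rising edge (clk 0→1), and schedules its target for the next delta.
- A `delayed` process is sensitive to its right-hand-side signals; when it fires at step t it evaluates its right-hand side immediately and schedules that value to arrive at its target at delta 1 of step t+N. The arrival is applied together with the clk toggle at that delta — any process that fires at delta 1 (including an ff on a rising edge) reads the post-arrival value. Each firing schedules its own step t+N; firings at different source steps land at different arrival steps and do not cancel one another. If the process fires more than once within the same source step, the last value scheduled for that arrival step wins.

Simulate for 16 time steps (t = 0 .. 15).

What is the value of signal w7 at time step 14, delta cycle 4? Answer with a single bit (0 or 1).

t=0 Δ0: w2=0 w8=0 clk=0 w9=1 w6=1 w5=1 w4=0 w0=1 w3=1 w7=0
  Δ1: clk:0→1
  Δ2: w2:0→1
  Δ3: w8:0→1, w6:1→0, w7:0→1
  Δ4: w8:1→0, w4:0→1
  (4Δ to stable)
t=1 Δ0: w2=1 w8=0 clk=1 w9=1 w6=0 w5=1 w4=1 w0=1 w3=1 w7=1
  Δ1: clk:1→0
  (1Δ to stable)
t=2 Δ0: w2=1 w8=0 clk=0 w9=1 w6=0 w5=1 w4=1 w0=1 w3=1 w7=1
  Δ1: clk:0→1
  Δ2: w2:1→0
  Δ3: w8:0→1, w6:0→1, w7:1→0
  Δ4: w8:1→0, w4:1→0
  (4Δ to stable)
t=3 Δ0: w2=0 w8=0 clk=1 w9=1 w6=1 w5=1 w4=0 w0=1 w3=1 w7=0
  Δ1: clk:1→0
  (1Δ to stable)
t=4 Δ0: w2=0 w8=0 clk=0 w9=1 w6=1 w5=1 w4=0 w0=1 w3=1 w7=0
  Δ1: clk:0→1
  Δ2: w2:0→1
  Δ3: w8:0→1, w6:1→0, w7:0→1
  Δ4: w8:1→0, w4:0→1
  (4Δ to stable)
t=5 Δ0: w2=1 w8=0 clk=1 w9=1 w6=0 w5=1 w4=1 w0=1 w3=1 w7=1
  Δ1: clk:1→0
  (1Δ to stable)
t=6 Δ0: w2=1 w8=0 clk=0 w9=1 w6=0 w5=1 w4=1 w0=1 w3=1 w7=1
  Δ1: clk:0→1
  Δ2: w2:1→0
  Δ3: w8:0→1, w6:0→1, w7:1→0
  Δ4: w8:1→0, w4:1→0
  (4Δ to stable)
t=7 Δ0: w2=0 w8=0 clk=1 w9=1 w6=1 w5=1 w4=0 w0=1 w3=1 w7=0
  Δ1: clk:1→0
  (1Δ to stable)
t=8 Δ0: w2=0 w8=0 clk=0 w9=1 w6=1 w5=1 w4=0 w0=1 w3=1 w7=0
  Δ1: clk:0→1
  Δ2: w2:0→1
  Δ3: w8:0→1, w6:1→0, w7:0→1
  Δ4: w8:1→0, w4:0→1
  (4Δ to stable)
t=9 Δ0: w2=1 w8=0 clk=1 w9=1 w6=0 w5=1 w4=1 w0=1 w3=1 w7=1
  Δ1: clk:1→0
  (1Δ to stable)
t=10 Δ0: w2=1 w8=0 clk=0 w9=1 w6=0 w5=1 w4=1 w0=1 w3=1 w7=1
  Δ1: clk:0→1
  Δ2: w2:1→0
  Δ3: w8:0→1, w6:0→1, w7:1→0
  Δ4: w8:1→0, w4:1→0
  (4Δ to stable)
t=11 Δ0: w2=0 w8=0 clk=1 w9=1 w6=1 w5=1 w4=0 w0=1 w3=1 w7=0
  Δ1: clk:1→0
  (1Δ to stable)
t=12 Δ0: w2=0 w8=0 clk=0 w9=1 w6=1 w5=1 w4=0 w0=1 w3=1 w7=0
  Δ1: clk:0→1
  Δ2: w2:0→1
  Δ3: w8:0→1, w6:1→0, w7:0→1
  Δ4: w8:1→0, w4:0→1
  (4Δ to stable)
t=13 Δ0: w2=1 w8=0 clk=1 w9=1 w6=0 w5=1 w4=1 w0=1 w3=1 w7=1
  Δ1: clk:1→0
  (1Δ to stable)
t=14 Δ0: w2=1 w8=0 clk=0 w9=1 w6=0 w5=1 w4=1 w0=1 w3=1 w7=1
  Δ1: clk:0→1
  Δ2: w2:1→0
  Δ3: w8:0→1, w6:0→1, w7:1→0
  Δ4: w8:1→0, w4:1→0
  (4Δ to stable)
t=15 Δ0: w2=0 w8=0 clk=1 w9=1 w6=1 w5=1 w4=0 w0=1 w3=1 w7=0
  Δ1: clk:1→0
  (1Δ to stable)

0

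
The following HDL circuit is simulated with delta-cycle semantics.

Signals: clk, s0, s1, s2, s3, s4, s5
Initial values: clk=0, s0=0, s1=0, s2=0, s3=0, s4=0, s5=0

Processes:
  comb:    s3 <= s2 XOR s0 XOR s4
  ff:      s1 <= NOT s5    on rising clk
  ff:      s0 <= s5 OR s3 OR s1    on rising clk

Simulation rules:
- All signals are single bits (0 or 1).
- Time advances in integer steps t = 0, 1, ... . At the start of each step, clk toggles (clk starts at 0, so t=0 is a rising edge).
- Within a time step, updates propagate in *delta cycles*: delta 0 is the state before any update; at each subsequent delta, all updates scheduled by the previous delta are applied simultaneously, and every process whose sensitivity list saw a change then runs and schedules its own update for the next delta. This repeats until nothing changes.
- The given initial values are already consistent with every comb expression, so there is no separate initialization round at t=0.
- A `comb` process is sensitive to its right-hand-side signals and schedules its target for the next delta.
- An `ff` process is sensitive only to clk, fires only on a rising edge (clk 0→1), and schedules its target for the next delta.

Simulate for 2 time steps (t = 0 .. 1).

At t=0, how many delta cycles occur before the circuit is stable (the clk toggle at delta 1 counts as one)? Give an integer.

t0.Δ0 s1=0 s2=0 s5=0 s0=0 s3=0 s4=0 clk=0
t0.Δ1 s1=0 s2=0 s5=0 s0=0 s3=0 s4=0 clk=1
t0.Δ2 s1=1 s2=0 s5=0 s0=0 s3=0 s4=0 clk=1
t1.Δ0 s1=1 s2=0 s5=0 s0=0 s3=0 s4=0 clk=1
t1.Δ1 s1=1 s2=0 s5=0 s0=0 s3=0 s4=0 clk=0

2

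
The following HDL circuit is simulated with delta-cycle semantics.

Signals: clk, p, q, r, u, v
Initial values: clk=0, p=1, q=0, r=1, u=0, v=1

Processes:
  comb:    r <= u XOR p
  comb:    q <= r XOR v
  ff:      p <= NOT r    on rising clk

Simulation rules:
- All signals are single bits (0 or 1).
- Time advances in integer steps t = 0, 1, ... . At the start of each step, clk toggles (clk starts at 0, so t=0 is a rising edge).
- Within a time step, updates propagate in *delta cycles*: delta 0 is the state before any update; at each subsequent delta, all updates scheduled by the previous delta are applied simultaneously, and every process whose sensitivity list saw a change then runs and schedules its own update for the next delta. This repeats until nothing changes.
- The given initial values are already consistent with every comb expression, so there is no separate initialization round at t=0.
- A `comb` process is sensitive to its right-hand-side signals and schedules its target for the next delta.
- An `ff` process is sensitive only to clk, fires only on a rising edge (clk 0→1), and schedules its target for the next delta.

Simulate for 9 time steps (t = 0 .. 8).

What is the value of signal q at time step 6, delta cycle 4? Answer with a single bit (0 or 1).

0

[bits: v,clk,u,q,r,p]
t=0: Δ0=100011 Δ1=110011 Δ2=110010 Δ3=110000 Δ4=110100 | 4Δ
t=1: Δ0=110100 Δ1=100100 | 1Δ
t=2: Δ0=100100 Δ1=110100 Δ2=110101 Δ3=110111 Δ4=110011 | 4Δ
t=3: Δ0=110011 Δ1=100011 | 1Δ
t=4: Δ0=100011 Δ1=110011 Δ2=110010 Δ3=110000 Δ4=110100 | 4Δ
t=5: Δ0=110100 Δ1=100100 | 1Δ
t=6: Δ0=100100 Δ1=110100 Δ2=110101 Δ3=110111 Δ4=110011 | 4Δ
t=7: Δ0=110011 Δ1=100011 | 1Δ
t=8: Δ0=100011 Δ1=110011 Δ2=110010 Δ3=110000 Δ4=110100 | 4Δ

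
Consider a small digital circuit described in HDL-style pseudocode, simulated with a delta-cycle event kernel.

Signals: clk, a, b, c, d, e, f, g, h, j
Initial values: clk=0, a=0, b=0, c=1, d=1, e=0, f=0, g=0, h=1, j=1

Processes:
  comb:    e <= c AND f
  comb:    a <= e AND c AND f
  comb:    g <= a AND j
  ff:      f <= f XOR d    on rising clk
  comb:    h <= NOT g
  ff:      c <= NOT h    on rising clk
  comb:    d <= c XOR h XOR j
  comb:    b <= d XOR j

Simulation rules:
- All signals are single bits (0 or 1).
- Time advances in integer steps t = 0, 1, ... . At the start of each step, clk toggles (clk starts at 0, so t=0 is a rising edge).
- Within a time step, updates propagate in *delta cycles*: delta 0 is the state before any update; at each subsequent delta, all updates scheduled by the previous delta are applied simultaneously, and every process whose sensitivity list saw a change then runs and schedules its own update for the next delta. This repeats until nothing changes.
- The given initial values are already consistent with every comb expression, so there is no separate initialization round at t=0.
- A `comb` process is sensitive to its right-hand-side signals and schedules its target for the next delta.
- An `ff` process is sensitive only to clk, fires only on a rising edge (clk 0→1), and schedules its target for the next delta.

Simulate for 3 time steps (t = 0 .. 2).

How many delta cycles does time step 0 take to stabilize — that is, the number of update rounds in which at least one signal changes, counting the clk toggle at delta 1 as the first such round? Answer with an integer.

4

t=0 Δ0: clk=0 a=0 f=0 g=0 c=1 b=0 h=1 j=1 d=1 e=0
  Δ1: clk:0→1
  Δ2: f:0→1, c:1→0
  Δ3: d:1→0
  Δ4: b:0→1
  (4Δ to stable)
t=1 Δ0: clk=1 a=0 f=1 g=0 c=0 b=1 h=1 j=1 d=0 e=0
  Δ1: clk:1→0
  (1Δ to stable)
t=2 Δ0: clk=0 a=0 f=1 g=0 c=0 b=1 h=1 j=1 d=0 e=0
  Δ1: clk:0→1
  (1Δ to stable)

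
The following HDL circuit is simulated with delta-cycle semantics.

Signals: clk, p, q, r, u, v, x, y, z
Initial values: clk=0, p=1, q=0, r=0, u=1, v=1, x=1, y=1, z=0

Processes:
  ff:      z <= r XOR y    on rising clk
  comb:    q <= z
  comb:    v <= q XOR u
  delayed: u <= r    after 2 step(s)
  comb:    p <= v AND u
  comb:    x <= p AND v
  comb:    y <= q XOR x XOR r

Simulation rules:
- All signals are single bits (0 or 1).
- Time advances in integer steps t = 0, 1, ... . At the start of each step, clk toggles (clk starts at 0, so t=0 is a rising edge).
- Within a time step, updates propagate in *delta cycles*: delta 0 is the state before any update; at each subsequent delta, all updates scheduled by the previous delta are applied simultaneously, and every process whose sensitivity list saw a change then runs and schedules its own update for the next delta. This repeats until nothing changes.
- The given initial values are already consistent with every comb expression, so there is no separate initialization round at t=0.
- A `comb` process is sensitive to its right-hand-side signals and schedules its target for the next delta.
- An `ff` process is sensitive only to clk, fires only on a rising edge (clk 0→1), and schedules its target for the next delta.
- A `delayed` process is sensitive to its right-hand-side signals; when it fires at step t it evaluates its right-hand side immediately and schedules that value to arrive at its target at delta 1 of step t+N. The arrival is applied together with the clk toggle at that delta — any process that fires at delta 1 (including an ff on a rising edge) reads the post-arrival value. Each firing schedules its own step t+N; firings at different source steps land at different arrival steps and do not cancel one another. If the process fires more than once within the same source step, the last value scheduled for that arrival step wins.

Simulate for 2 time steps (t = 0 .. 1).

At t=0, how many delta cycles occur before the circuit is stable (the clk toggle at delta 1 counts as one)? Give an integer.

6

t0.Δ0 z=0 u=1 q=0 x=1 r=0 y=1 clk=0 v=1 p=1
t0.Δ1 z=0 u=1 q=0 x=1 r=0 y=1 clk=1 v=1 p=1
t0.Δ2 z=1 u=1 q=0 x=1 r=0 y=1 clk=1 v=1 p=1
t0.Δ3 z=1 u=1 q=1 x=1 r=0 y=1 clk=1 v=1 p=1
t0.Δ4 z=1 u=1 q=1 x=1 r=0 y=0 clk=1 v=0 p=1
t0.Δ5 z=1 u=1 q=1 x=0 r=0 y=0 clk=1 v=0 p=0
t0.Δ6 z=1 u=1 q=1 x=0 r=0 y=1 clk=1 v=0 p=0
t1.Δ0 z=1 u=1 q=1 x=0 r=0 y=1 clk=1 v=0 p=0
t1.Δ1 z=1 u=1 q=1 x=0 r=0 y=1 clk=0 v=0 p=0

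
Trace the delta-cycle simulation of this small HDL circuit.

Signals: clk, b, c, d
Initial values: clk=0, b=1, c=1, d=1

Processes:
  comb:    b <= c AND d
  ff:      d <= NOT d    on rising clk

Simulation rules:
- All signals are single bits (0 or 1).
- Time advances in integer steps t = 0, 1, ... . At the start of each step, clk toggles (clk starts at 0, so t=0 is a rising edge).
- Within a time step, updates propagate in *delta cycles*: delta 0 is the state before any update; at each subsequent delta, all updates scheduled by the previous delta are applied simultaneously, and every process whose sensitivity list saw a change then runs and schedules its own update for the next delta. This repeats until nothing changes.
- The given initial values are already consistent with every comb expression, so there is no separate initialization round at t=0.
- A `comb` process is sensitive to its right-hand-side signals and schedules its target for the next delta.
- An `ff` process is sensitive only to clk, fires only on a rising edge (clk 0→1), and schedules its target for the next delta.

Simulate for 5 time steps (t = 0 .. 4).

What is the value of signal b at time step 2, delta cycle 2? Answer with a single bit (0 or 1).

0

t0.Δ0 b=1 d=1 c=1 clk=0
t0.Δ1 b=1 d=1 c=1 clk=1
t0.Δ2 b=1 d=0 c=1 clk=1
t0.Δ3 b=0 d=0 c=1 clk=1
t1.Δ0 b=0 d=0 c=1 clk=1
t1.Δ1 b=0 d=0 c=1 clk=0
t2.Δ0 b=0 d=0 c=1 clk=0
t2.Δ1 b=0 d=0 c=1 clk=1
t2.Δ2 b=0 d=1 c=1 clk=1
t2.Δ3 b=1 d=1 c=1 clk=1
t3.Δ0 b=1 d=1 c=1 clk=1
t3.Δ1 b=1 d=1 c=1 clk=0
t4.Δ0 b=1 d=1 c=1 clk=0
t4.Δ1 b=1 d=1 c=1 clk=1
t4.Δ2 b=1 d=0 c=1 clk=1
t4.Δ3 b=0 d=0 c=1 clk=1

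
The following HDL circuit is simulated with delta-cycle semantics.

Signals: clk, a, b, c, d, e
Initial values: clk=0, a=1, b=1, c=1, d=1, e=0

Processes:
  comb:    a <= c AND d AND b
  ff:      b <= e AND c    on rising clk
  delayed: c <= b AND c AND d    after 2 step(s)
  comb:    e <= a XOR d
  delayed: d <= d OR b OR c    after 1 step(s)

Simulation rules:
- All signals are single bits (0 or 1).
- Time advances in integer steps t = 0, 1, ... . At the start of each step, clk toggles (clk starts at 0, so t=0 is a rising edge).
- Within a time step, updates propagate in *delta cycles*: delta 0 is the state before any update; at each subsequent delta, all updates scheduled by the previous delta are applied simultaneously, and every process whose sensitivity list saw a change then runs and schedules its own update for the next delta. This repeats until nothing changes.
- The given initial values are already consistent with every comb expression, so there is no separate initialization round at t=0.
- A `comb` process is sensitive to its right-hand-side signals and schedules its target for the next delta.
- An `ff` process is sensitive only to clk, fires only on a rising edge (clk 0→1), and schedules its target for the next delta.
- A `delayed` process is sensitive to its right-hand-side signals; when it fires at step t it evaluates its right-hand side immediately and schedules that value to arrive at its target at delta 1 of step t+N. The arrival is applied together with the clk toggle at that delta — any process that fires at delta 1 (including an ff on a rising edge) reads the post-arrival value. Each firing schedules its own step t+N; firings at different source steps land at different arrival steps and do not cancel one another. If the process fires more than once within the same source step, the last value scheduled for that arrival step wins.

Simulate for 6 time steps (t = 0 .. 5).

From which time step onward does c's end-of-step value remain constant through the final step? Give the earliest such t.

2

t0.Δ0 b=1 c=1 d=1 a=1 e=0 clk=0
t0.Δ1 b=1 c=1 d=1 a=1 e=0 clk=1
t0.Δ2 b=0 c=1 d=1 a=1 e=0 clk=1
t0.Δ3 b=0 c=1 d=1 a=0 e=0 clk=1
t0.Δ4 b=0 c=1 d=1 a=0 e=1 clk=1
t1.Δ0 b=0 c=1 d=1 a=0 e=1 clk=1
t1.Δ1 b=0 c=1 d=1 a=0 e=1 clk=0
t2.Δ0 b=0 c=1 d=1 a=0 e=1 clk=0
t2.Δ1 b=0 c=0 d=1 a=0 e=1 clk=1
t3.Δ0 b=0 c=0 d=1 a=0 e=1 clk=1
t3.Δ1 b=0 c=0 d=1 a=0 e=1 clk=0
t4.Δ0 b=0 c=0 d=1 a=0 e=1 clk=0
t4.Δ1 b=0 c=0 d=1 a=0 e=1 clk=1
t5.Δ0 b=0 c=0 d=1 a=0 e=1 clk=1
t5.Δ1 b=0 c=0 d=1 a=0 e=1 clk=0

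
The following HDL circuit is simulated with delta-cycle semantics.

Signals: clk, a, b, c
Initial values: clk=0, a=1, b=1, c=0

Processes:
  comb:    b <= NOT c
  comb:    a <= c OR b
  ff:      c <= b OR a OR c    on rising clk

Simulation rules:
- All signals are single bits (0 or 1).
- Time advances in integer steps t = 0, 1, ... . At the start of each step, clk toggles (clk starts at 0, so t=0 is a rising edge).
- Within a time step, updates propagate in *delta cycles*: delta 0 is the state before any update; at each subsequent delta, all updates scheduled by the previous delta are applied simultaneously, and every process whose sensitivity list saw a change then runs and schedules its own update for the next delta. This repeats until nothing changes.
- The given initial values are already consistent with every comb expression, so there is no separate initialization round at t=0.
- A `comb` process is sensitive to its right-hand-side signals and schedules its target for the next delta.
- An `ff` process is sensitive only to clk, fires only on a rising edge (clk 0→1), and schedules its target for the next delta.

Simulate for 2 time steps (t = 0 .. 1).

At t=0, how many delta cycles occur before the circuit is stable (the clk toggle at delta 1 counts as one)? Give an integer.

t0.Δ0 a=1 c=0 b=1 clk=0
t0.Δ1 a=1 c=0 b=1 clk=1
t0.Δ2 a=1 c=1 b=1 clk=1
t0.Δ3 a=1 c=1 b=0 clk=1
t1.Δ0 a=1 c=1 b=0 clk=1
t1.Δ1 a=1 c=1 b=0 clk=0

3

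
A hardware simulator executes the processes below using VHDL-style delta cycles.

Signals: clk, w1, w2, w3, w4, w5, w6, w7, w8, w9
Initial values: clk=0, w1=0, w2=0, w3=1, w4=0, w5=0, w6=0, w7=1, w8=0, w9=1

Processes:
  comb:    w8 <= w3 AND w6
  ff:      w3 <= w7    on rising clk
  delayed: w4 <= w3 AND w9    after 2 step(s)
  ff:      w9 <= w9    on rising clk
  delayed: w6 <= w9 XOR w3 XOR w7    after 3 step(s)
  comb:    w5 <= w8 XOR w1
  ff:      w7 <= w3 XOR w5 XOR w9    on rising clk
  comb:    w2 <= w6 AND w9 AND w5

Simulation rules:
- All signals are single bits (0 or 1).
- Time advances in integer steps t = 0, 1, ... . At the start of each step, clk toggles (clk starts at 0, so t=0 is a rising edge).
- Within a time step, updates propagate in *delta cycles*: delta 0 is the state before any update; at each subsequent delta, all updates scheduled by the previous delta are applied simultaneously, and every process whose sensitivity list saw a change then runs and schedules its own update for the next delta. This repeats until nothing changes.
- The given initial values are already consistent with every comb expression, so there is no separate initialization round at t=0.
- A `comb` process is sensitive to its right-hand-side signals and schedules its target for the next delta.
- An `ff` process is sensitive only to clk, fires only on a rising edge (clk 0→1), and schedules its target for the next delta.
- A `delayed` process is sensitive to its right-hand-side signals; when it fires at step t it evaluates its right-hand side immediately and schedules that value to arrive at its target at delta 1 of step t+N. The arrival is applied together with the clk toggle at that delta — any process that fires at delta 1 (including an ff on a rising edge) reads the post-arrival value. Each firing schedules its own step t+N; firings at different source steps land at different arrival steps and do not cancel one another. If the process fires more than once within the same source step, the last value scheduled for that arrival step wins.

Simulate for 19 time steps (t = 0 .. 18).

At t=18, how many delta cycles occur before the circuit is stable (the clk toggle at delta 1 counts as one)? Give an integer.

2

t0.Δ0 w6=0 w8=0 w3=1 w5=0 w2=0 w4=0 w9=1 w1=0 clk=0 w7=1
t0.Δ1 w6=0 w8=0 w3=1 w5=0 w2=0 w4=0 w9=1 w1=0 clk=1 w7=1
t0.Δ2 w6=0 w8=0 w3=1 w5=0 w2=0 w4=0 w9=1 w1=0 clk=1 w7=0
t1.Δ0 w6=0 w8=0 w3=1 w5=0 w2=0 w4=0 w9=1 w1=0 clk=1 w7=0
t1.Δ1 w6=0 w8=0 w3=1 w5=0 w2=0 w4=0 w9=1 w1=0 clk=0 w7=0
t2.Δ0 w6=0 w8=0 w3=1 w5=0 w2=0 w4=0 w9=1 w1=0 clk=0 w7=0
t2.Δ1 w6=0 w8=0 w3=1 w5=0 w2=0 w4=0 w9=1 w1=0 clk=1 w7=0
t2.Δ2 w6=0 w8=0 w3=0 w5=0 w2=0 w4=0 w9=1 w1=0 clk=1 w7=0
t3.Δ0 w6=0 w8=0 w3=0 w5=0 w2=0 w4=0 w9=1 w1=0 clk=1 w7=0
t3.Δ1 w6=0 w8=0 w3=0 w5=0 w2=0 w4=0 w9=1 w1=0 clk=0 w7=0
t4.Δ0 w6=0 w8=0 w3=0 w5=0 w2=0 w4=0 w9=1 w1=0 clk=0 w7=0
t4.Δ1 w6=0 w8=0 w3=0 w5=0 w2=0 w4=0 w9=1 w1=0 clk=1 w7=0
t4.Δ2 w6=0 w8=0 w3=0 w5=0 w2=0 w4=0 w9=1 w1=0 clk=1 w7=1
t5.Δ0 w6=0 w8=0 w3=0 w5=0 w2=0 w4=0 w9=1 w1=0 clk=1 w7=1
t5.Δ1 w6=1 w8=0 w3=0 w5=0 w2=0 w4=0 w9=1 w1=0 clk=0 w7=1
t6.Δ0 w6=1 w8=0 w3=0 w5=0 w2=0 w4=0 w9=1 w1=0 clk=0 w7=1
t6.Δ1 w6=1 w8=0 w3=0 w5=0 w2=0 w4=0 w9=1 w1=0 clk=1 w7=1
t6.Δ2 w6=1 w8=0 w3=1 w5=0 w2=0 w4=0 w9=1 w1=0 clk=1 w7=1
t6.Δ3 w6=1 w8=1 w3=1 w5=0 w2=0 w4=0 w9=1 w1=0 clk=1 w7=1
t6.Δ4 w6=1 w8=1 w3=1 w5=1 w2=0 w4=0 w9=1 w1=0 clk=1 w7=1
t6.Δ5 w6=1 w8=1 w3=1 w5=1 w2=1 w4=0 w9=1 w1=0 clk=1 w7=1
t7.Δ0 w6=1 w8=1 w3=1 w5=1 w2=1 w4=0 w9=1 w1=0 clk=1 w7=1
t7.Δ1 w6=0 w8=1 w3=1 w5=1 w2=1 w4=0 w9=1 w1=0 clk=0 w7=1
t7.Δ2 w6=0 w8=0 w3=1 w5=1 w2=0 w4=0 w9=1 w1=0 clk=0 w7=1
t7.Δ3 w6=0 w8=0 w3=1 w5=0 w2=0 w4=0 w9=1 w1=0 clk=0 w7=1
t8.Δ0 w6=0 w8=0 w3=1 w5=0 w2=0 w4=0 w9=1 w1=0 clk=0 w7=1
t8.Δ1 w6=0 w8=0 w3=1 w5=0 w2=0 w4=1 w9=1 w1=0 clk=1 w7=1
t8.Δ2 w6=0 w8=0 w3=1 w5=0 w2=0 w4=1 w9=1 w1=0 clk=1 w7=0
t9.Δ0 w6=0 w8=0 w3=1 w5=0 w2=0 w4=1 w9=1 w1=0 clk=1 w7=0
t9.Δ1 w6=1 w8=0 w3=1 w5=0 w2=0 w4=1 w9=1 w1=0 clk=0 w7=0
t9.Δ2 w6=1 w8=1 w3=1 w5=0 w2=0 w4=1 w9=1 w1=0 clk=0 w7=0
t9.Δ3 w6=1 w8=1 w3=1 w5=1 w2=0 w4=1 w9=1 w1=0 clk=0 w7=0
t9.Δ4 w6=1 w8=1 w3=1 w5=1 w2=1 w4=1 w9=1 w1=0 clk=0 w7=0
t10.Δ0 w6=1 w8=1 w3=1 w5=1 w2=1 w4=1 w9=1 w1=0 clk=0 w7=0
t10.Δ1 w6=1 w8=1 w3=1 w5=1 w2=1 w4=1 w9=1 w1=0 clk=1 w7=0
t10.Δ2 w6=1 w8=1 w3=0 w5=1 w2=1 w4=1 w9=1 w1=0 clk=1 w7=1
t10.Δ3 w6=1 w8=0 w3=0 w5=1 w2=1 w4=1 w9=1 w1=0 clk=1 w7=1
t10.Δ4 w6=1 w8=0 w3=0 w5=0 w2=1 w4=1 w9=1 w1=0 clk=1 w7=1
t10.Δ5 w6=1 w8=0 w3=0 w5=0 w2=0 w4=1 w9=1 w1=0 clk=1 w7=1
t11.Δ0 w6=1 w8=0 w3=0 w5=0 w2=0 w4=1 w9=1 w1=0 clk=1 w7=1
t11.Δ1 w6=0 w8=0 w3=0 w5=0 w2=0 w4=1 w9=1 w1=0 clk=0 w7=1
t12.Δ0 w6=0 w8=0 w3=0 w5=0 w2=0 w4=1 w9=1 w1=0 clk=0 w7=1
t12.Δ1 w6=0 w8=0 w3=0 w5=0 w2=0 w4=0 w9=1 w1=0 clk=1 w7=1
t12.Δ2 w6=0 w8=0 w3=1 w5=0 w2=0 w4=0 w9=1 w1=0 clk=1 w7=1
t13.Δ0 w6=0 w8=0 w3=1 w5=0 w2=0 w4=0 w9=1 w1=0 clk=1 w7=1
t13.Δ1 w6=0 w8=0 w3=1 w5=0 w2=0 w4=0 w9=1 w1=0 clk=0 w7=1
t14.Δ0 w6=0 w8=0 w3=1 w5=0 w2=0 w4=0 w9=1 w1=0 clk=0 w7=1
t14.Δ1 w6=0 w8=0 w3=1 w5=0 w2=0 w4=1 w9=1 w1=0 clk=1 w7=1
t14.Δ2 w6=0 w8=0 w3=1 w5=0 w2=0 w4=1 w9=1 w1=0 clk=1 w7=0
t15.Δ0 w6=0 w8=0 w3=1 w5=0 w2=0 w4=1 w9=1 w1=0 clk=1 w7=0
t15.Δ1 w6=1 w8=0 w3=1 w5=0 w2=0 w4=1 w9=1 w1=0 clk=0 w7=0
t15.Δ2 w6=1 w8=1 w3=1 w5=0 w2=0 w4=1 w9=1 w1=0 clk=0 w7=0
t15.Δ3 w6=1 w8=1 w3=1 w5=1 w2=0 w4=1 w9=1 w1=0 clk=0 w7=0
t15.Δ4 w6=1 w8=1 w3=1 w5=1 w2=1 w4=1 w9=1 w1=0 clk=0 w7=0
t16.Δ0 w6=1 w8=1 w3=1 w5=1 w2=1 w4=1 w9=1 w1=0 clk=0 w7=0
t16.Δ1 w6=1 w8=1 w3=1 w5=1 w2=1 w4=1 w9=1 w1=0 clk=1 w7=0
t16.Δ2 w6=1 w8=1 w3=0 w5=1 w2=1 w4=1 w9=1 w1=0 clk=1 w7=1
t16.Δ3 w6=1 w8=0 w3=0 w5=1 w2=1 w4=1 w9=1 w1=0 clk=1 w7=1
t16.Δ4 w6=1 w8=0 w3=0 w5=0 w2=1 w4=1 w9=1 w1=0 clk=1 w7=1
t16.Δ5 w6=1 w8=0 w3=0 w5=0 w2=0 w4=1 w9=1 w1=0 clk=1 w7=1
t17.Δ0 w6=1 w8=0 w3=0 w5=0 w2=0 w4=1 w9=1 w1=0 clk=1 w7=1
t17.Δ1 w6=0 w8=0 w3=0 w5=0 w2=0 w4=1 w9=1 w1=0 clk=0 w7=1
t18.Δ0 w6=0 w8=0 w3=0 w5=0 w2=0 w4=1 w9=1 w1=0 clk=0 w7=1
t18.Δ1 w6=0 w8=0 w3=0 w5=0 w2=0 w4=0 w9=1 w1=0 clk=1 w7=1
t18.Δ2 w6=0 w8=0 w3=1 w5=0 w2=0 w4=0 w9=1 w1=0 clk=1 w7=1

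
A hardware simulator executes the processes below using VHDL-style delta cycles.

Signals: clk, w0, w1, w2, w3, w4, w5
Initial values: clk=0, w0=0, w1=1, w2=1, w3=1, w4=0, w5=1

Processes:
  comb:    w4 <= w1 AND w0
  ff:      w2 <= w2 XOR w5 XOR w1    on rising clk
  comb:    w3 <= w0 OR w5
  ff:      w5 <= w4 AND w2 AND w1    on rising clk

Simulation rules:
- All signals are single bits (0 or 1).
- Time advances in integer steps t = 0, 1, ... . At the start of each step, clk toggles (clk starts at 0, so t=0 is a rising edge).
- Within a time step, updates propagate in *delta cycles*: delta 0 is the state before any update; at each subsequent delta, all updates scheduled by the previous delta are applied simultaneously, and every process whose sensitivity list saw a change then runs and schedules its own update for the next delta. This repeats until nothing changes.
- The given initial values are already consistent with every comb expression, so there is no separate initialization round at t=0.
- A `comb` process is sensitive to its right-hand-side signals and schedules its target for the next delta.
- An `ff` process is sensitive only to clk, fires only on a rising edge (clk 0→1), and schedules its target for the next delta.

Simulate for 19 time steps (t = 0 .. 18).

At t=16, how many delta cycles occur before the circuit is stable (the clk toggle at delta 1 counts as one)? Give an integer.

[bits: w1,w5,w2,w3,w4,clk,w0]
t=0: Δ0=1111000 Δ1=1111010 Δ2=1011010 Δ3=1010010 | 3Δ
t=1: Δ0=1010010 Δ1=1010000 | 1Δ
t=2: Δ0=1010000 Δ1=1010010 Δ2=1000010 | 2Δ
t=3: Δ0=1000010 Δ1=1000000 | 1Δ
t=4: Δ0=1000000 Δ1=1000010 Δ2=1010010 | 2Δ
t=5: Δ0=1010010 Δ1=1010000 | 1Δ
t=6: Δ0=1010000 Δ1=1010010 Δ2=1000010 | 2Δ
t=7: Δ0=1000010 Δ1=1000000 | 1Δ
t=8: Δ0=1000000 Δ1=1000010 Δ2=1010010 | 2Δ
t=9: Δ0=1010010 Δ1=1010000 | 1Δ
t=10: Δ0=1010000 Δ1=1010010 Δ2=1000010 | 2Δ
t=11: Δ0=1000010 Δ1=1000000 | 1Δ
t=12: Δ0=1000000 Δ1=1000010 Δ2=1010010 | 2Δ
t=13: Δ0=1010010 Δ1=1010000 | 1Δ
t=14: Δ0=1010000 Δ1=1010010 Δ2=1000010 | 2Δ
t=15: Δ0=1000010 Δ1=1000000 | 1Δ
t=16: Δ0=1000000 Δ1=1000010 Δ2=1010010 | 2Δ
t=17: Δ0=1010010 Δ1=1010000 | 1Δ
t=18: Δ0=1010000 Δ1=1010010 Δ2=1000010 | 2Δ

2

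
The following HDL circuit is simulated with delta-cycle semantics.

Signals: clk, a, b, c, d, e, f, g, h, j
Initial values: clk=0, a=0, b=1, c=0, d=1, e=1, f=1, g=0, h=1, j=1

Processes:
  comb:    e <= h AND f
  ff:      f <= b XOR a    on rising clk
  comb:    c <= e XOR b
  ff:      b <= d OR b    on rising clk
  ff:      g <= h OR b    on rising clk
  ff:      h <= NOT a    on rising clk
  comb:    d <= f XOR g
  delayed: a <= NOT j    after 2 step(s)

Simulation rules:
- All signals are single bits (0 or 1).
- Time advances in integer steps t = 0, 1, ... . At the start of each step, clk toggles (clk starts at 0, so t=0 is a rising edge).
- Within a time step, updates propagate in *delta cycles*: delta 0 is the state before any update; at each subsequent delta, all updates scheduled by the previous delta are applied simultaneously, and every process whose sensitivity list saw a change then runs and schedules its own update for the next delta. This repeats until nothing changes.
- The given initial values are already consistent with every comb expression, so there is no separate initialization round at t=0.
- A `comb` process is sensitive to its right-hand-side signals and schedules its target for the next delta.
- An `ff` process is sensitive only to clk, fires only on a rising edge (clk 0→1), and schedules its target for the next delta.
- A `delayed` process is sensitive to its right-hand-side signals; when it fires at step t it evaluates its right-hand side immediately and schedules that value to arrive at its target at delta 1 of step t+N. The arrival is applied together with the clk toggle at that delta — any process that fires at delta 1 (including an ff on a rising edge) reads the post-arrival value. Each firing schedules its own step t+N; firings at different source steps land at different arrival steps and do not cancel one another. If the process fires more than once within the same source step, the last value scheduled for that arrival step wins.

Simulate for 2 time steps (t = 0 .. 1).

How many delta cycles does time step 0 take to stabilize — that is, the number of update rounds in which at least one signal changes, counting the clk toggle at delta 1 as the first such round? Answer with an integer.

3

[bits: clk,e,g,j,b,d,f,a,c,h]
t=0: Δ0=0101111001 Δ1=1101111001 Δ2=1111111001 Δ3=1111101001 | 3Δ
t=1: Δ0=1111101001 Δ1=0111101001 | 1Δ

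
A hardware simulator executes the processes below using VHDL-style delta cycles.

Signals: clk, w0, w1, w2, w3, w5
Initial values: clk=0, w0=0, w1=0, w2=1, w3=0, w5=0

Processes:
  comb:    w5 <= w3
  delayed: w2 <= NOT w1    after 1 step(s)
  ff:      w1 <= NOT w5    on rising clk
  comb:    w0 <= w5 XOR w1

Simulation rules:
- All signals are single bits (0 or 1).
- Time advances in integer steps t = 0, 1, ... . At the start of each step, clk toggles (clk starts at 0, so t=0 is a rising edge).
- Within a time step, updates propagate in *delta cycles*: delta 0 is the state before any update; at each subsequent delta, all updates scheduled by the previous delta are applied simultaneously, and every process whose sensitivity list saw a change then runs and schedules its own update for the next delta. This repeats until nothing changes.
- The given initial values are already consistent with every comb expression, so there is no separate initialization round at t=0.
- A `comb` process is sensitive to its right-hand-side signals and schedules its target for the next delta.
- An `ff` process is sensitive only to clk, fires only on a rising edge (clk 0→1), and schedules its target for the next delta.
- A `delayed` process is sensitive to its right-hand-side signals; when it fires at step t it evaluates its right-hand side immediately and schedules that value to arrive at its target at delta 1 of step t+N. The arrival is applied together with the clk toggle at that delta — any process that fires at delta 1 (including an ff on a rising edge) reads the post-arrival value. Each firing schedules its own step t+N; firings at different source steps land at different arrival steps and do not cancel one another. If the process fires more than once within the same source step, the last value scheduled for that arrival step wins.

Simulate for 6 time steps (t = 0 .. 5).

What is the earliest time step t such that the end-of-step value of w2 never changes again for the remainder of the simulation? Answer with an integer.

t0.Δ0 w0=0 clk=0 w5=0 w1=0 w3=0 w2=1
t0.Δ1 w0=0 clk=1 w5=0 w1=0 w3=0 w2=1
t0.Δ2 w0=0 clk=1 w5=0 w1=1 w3=0 w2=1
t0.Δ3 w0=1 clk=1 w5=0 w1=1 w3=0 w2=1
t1.Δ0 w0=1 clk=1 w5=0 w1=1 w3=0 w2=1
t1.Δ1 w0=1 clk=0 w5=0 w1=1 w3=0 w2=0
t2.Δ0 w0=1 clk=0 w5=0 w1=1 w3=0 w2=0
t2.Δ1 w0=1 clk=1 w5=0 w1=1 w3=0 w2=0
t3.Δ0 w0=1 clk=1 w5=0 w1=1 w3=0 w2=0
t3.Δ1 w0=1 clk=0 w5=0 w1=1 w3=0 w2=0
t4.Δ0 w0=1 clk=0 w5=0 w1=1 w3=0 w2=0
t4.Δ1 w0=1 clk=1 w5=0 w1=1 w3=0 w2=0
t5.Δ0 w0=1 clk=1 w5=0 w1=1 w3=0 w2=0
t5.Δ1 w0=1 clk=0 w5=0 w1=1 w3=0 w2=0

1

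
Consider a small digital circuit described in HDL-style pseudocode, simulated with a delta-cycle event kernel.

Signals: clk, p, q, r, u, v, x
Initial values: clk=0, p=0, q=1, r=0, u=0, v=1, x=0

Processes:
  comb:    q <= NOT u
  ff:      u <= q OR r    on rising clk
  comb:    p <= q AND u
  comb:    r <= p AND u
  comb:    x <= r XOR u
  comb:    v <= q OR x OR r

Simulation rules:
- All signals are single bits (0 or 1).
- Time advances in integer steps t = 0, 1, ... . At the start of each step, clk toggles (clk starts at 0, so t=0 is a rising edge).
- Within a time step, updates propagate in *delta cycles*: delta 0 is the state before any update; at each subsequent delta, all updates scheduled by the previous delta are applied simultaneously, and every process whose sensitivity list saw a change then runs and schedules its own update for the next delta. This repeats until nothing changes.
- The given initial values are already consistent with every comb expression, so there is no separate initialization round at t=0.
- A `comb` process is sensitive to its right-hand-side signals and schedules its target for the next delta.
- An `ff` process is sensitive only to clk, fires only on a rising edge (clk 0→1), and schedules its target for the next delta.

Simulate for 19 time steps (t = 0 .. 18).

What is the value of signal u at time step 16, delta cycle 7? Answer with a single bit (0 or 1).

t0.Δ0 clk=0 x=0 q=1 p=0 u=0 v=1 r=0
t0.Δ1 clk=1 x=0 q=1 p=0 u=0 v=1 r=0
t0.Δ2 clk=1 x=0 q=1 p=0 u=1 v=1 r=0
t0.Δ3 clk=1 x=1 q=0 p=1 u=1 v=1 r=0
t0.Δ4 clk=1 x=1 q=0 p=0 u=1 v=1 r=1
t0.Δ5 clk=1 x=0 q=0 p=0 u=1 v=1 r=0
t0.Δ6 clk=1 x=1 q=0 p=0 u=1 v=0 r=0
t0.Δ7 clk=1 x=1 q=0 p=0 u=1 v=1 r=0
t1.Δ0 clk=1 x=1 q=0 p=0 u=1 v=1 r=0
t1.Δ1 clk=0 x=1 q=0 p=0 u=1 v=1 r=0
t2.Δ0 clk=0 x=1 q=0 p=0 u=1 v=1 r=0
t2.Δ1 clk=1 x=1 q=0 p=0 u=1 v=1 r=0
t2.Δ2 clk=1 x=1 q=0 p=0 u=0 v=1 r=0
t2.Δ3 clk=1 x=0 q=1 p=0 u=0 v=1 r=0
t3.Δ0 clk=1 x=0 q=1 p=0 u=0 v=1 r=0
t3.Δ1 clk=0 x=0 q=1 p=0 u=0 v=1 r=0
t4.Δ0 clk=0 x=0 q=1 p=0 u=0 v=1 r=0
t4.Δ1 clk=1 x=0 q=1 p=0 u=0 v=1 r=0
t4.Δ2 clk=1 x=0 q=1 p=0 u=1 v=1 r=0
t4.Δ3 clk=1 x=1 q=0 p=1 u=1 v=1 r=0
t4.Δ4 clk=1 x=1 q=0 p=0 u=1 v=1 r=1
t4.Δ5 clk=1 x=0 q=0 p=0 u=1 v=1 r=0
t4.Δ6 clk=1 x=1 q=0 p=0 u=1 v=0 r=0
t4.Δ7 clk=1 x=1 q=0 p=0 u=1 v=1 r=0
t5.Δ0 clk=1 x=1 q=0 p=0 u=1 v=1 r=0
t5.Δ1 clk=0 x=1 q=0 p=0 u=1 v=1 r=0
t6.Δ0 clk=0 x=1 q=0 p=0 u=1 v=1 r=0
t6.Δ1 clk=1 x=1 q=0 p=0 u=1 v=1 r=0
t6.Δ2 clk=1 x=1 q=0 p=0 u=0 v=1 r=0
t6.Δ3 clk=1 x=0 q=1 p=0 u=0 v=1 r=0
t7.Δ0 clk=1 x=0 q=1 p=0 u=0 v=1 r=0
t7.Δ1 clk=0 x=0 q=1 p=0 u=0 v=1 r=0
t8.Δ0 clk=0 x=0 q=1 p=0 u=0 v=1 r=0
t8.Δ1 clk=1 x=0 q=1 p=0 u=0 v=1 r=0
t8.Δ2 clk=1 x=0 q=1 p=0 u=1 v=1 r=0
t8.Δ3 clk=1 x=1 q=0 p=1 u=1 v=1 r=0
t8.Δ4 clk=1 x=1 q=0 p=0 u=1 v=1 r=1
t8.Δ5 clk=1 x=0 q=0 p=0 u=1 v=1 r=0
t8.Δ6 clk=1 x=1 q=0 p=0 u=1 v=0 r=0
t8.Δ7 clk=1 x=1 q=0 p=0 u=1 v=1 r=0
t9.Δ0 clk=1 x=1 q=0 p=0 u=1 v=1 r=0
t9.Δ1 clk=0 x=1 q=0 p=0 u=1 v=1 r=0
t10.Δ0 clk=0 x=1 q=0 p=0 u=1 v=1 r=0
t10.Δ1 clk=1 x=1 q=0 p=0 u=1 v=1 r=0
t10.Δ2 clk=1 x=1 q=0 p=0 u=0 v=1 r=0
t10.Δ3 clk=1 x=0 q=1 p=0 u=0 v=1 r=0
t11.Δ0 clk=1 x=0 q=1 p=0 u=0 v=1 r=0
t11.Δ1 clk=0 x=0 q=1 p=0 u=0 v=1 r=0
t12.Δ0 clk=0 x=0 q=1 p=0 u=0 v=1 r=0
t12.Δ1 clk=1 x=0 q=1 p=0 u=0 v=1 r=0
t12.Δ2 clk=1 x=0 q=1 p=0 u=1 v=1 r=0
t12.Δ3 clk=1 x=1 q=0 p=1 u=1 v=1 r=0
t12.Δ4 clk=1 x=1 q=0 p=0 u=1 v=1 r=1
t12.Δ5 clk=1 x=0 q=0 p=0 u=1 v=1 r=0
t12.Δ6 clk=1 x=1 q=0 p=0 u=1 v=0 r=0
t12.Δ7 clk=1 x=1 q=0 p=0 u=1 v=1 r=0
t13.Δ0 clk=1 x=1 q=0 p=0 u=1 v=1 r=0
t13.Δ1 clk=0 x=1 q=0 p=0 u=1 v=1 r=0
t14.Δ0 clk=0 x=1 q=0 p=0 u=1 v=1 r=0
t14.Δ1 clk=1 x=1 q=0 p=0 u=1 v=1 r=0
t14.Δ2 clk=1 x=1 q=0 p=0 u=0 v=1 r=0
t14.Δ3 clk=1 x=0 q=1 p=0 u=0 v=1 r=0
t15.Δ0 clk=1 x=0 q=1 p=0 u=0 v=1 r=0
t15.Δ1 clk=0 x=0 q=1 p=0 u=0 v=1 r=0
t16.Δ0 clk=0 x=0 q=1 p=0 u=0 v=1 r=0
t16.Δ1 clk=1 x=0 q=1 p=0 u=0 v=1 r=0
t16.Δ2 clk=1 x=0 q=1 p=0 u=1 v=1 r=0
t16.Δ3 clk=1 x=1 q=0 p=1 u=1 v=1 r=0
t16.Δ4 clk=1 x=1 q=0 p=0 u=1 v=1 r=1
t16.Δ5 clk=1 x=0 q=0 p=0 u=1 v=1 r=0
t16.Δ6 clk=1 x=1 q=0 p=0 u=1 v=0 r=0
t16.Δ7 clk=1 x=1 q=0 p=0 u=1 v=1 r=0
t17.Δ0 clk=1 x=1 q=0 p=0 u=1 v=1 r=0
t17.Δ1 clk=0 x=1 q=0 p=0 u=1 v=1 r=0
t18.Δ0 clk=0 x=1 q=0 p=0 u=1 v=1 r=0
t18.Δ1 clk=1 x=1 q=0 p=0 u=1 v=1 r=0
t18.Δ2 clk=1 x=1 q=0 p=0 u=0 v=1 r=0
t18.Δ3 clk=1 x=0 q=1 p=0 u=0 v=1 r=0

1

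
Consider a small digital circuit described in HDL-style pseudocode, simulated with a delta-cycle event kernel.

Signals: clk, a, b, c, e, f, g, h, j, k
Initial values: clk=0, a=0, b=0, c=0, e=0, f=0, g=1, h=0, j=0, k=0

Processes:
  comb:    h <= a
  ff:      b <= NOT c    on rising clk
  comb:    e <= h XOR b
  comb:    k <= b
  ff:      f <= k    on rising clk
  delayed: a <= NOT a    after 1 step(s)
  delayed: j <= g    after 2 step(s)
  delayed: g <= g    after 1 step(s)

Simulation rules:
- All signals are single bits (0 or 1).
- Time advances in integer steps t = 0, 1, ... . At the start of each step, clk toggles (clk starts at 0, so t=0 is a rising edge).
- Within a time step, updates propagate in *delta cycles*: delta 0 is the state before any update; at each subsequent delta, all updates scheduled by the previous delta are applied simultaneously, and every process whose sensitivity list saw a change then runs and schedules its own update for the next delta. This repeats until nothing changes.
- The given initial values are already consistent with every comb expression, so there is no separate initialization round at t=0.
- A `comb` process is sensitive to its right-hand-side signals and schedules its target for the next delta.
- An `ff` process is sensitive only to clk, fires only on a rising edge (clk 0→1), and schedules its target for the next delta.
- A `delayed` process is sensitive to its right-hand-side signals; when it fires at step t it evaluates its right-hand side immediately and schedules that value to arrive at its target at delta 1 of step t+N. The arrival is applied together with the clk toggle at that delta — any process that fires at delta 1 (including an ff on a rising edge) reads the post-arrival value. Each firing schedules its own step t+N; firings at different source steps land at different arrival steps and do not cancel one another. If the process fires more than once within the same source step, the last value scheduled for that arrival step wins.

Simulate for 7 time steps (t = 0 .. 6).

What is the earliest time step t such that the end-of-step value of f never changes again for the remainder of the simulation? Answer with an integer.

2

t=0 Δ0: b=0 e=0 a=0 g=1 clk=0 f=0 j=0 c=0 k=0 h=0
  Δ1: clk:0→1
  Δ2: b:0→1
  Δ3: e:0→1, k:0→1
  (3Δ to stable)
t=1 Δ0: b=1 e=1 a=0 g=1 clk=1 f=0 j=0 c=0 k=1 h=0
  Δ1: clk:1→0
  (1Δ to stable)
t=2 Δ0: b=1 e=1 a=0 g=1 clk=0 f=0 j=0 c=0 k=1 h=0
  Δ1: clk:0→1
  Δ2: f:0→1
  (2Δ to stable)
t=3 Δ0: b=1 e=1 a=0 g=1 clk=1 f=1 j=0 c=0 k=1 h=0
  Δ1: clk:1→0
  (1Δ to stable)
t=4 Δ0: b=1 e=1 a=0 g=1 clk=0 f=1 j=0 c=0 k=1 h=0
  Δ1: clk:0→1
  (1Δ to stable)
t=5 Δ0: b=1 e=1 a=0 g=1 clk=1 f=1 j=0 c=0 k=1 h=0
  Δ1: clk:1→0
  (1Δ to stable)
t=6 Δ0: b=1 e=1 a=0 g=1 clk=0 f=1 j=0 c=0 k=1 h=0
  Δ1: clk:0→1
  (1Δ to stable)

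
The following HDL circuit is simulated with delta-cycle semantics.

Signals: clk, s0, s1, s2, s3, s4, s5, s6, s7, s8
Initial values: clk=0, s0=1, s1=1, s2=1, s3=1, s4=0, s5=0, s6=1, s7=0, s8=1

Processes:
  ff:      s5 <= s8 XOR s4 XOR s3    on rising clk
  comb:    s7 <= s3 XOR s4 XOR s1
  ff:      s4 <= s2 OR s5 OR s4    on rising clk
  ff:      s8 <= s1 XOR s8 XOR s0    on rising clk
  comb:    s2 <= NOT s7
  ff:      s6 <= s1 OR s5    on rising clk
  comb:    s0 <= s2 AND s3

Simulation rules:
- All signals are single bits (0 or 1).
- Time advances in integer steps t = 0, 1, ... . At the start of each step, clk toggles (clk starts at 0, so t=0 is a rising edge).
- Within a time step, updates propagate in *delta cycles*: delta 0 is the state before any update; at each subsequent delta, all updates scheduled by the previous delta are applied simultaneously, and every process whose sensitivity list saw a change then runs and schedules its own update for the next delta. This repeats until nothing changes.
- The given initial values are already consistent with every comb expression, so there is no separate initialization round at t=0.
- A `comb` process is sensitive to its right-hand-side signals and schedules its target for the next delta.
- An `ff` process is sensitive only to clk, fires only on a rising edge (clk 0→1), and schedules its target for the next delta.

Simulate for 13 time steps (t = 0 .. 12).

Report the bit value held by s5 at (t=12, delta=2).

0

t=0 Δ0: s5=0 s7=0 s0=1 s3=1 s1=1 s6=1 clk=0 s8=1 s2=1 s4=0
  Δ1: clk:0→1
  Δ2: s4:0→1
  Δ3: s7:0→1
  Δ4: s2:1→0
  Δ5: s0:1→0
  (5Δ to stable)
t=1 Δ0: s5=0 s7=1 s0=0 s3=1 s1=1 s6=1 clk=1 s8=1 s2=0 s4=1
  Δ1: clk:1→0
  (1Δ to stable)
t=2 Δ0: s5=0 s7=1 s0=0 s3=1 s1=1 s6=1 clk=0 s8=1 s2=0 s4=1
  Δ1: clk:0→1
  Δ2: s5:0→1, s8:1→0
  (2Δ to stable)
t=3 Δ0: s5=1 s7=1 s0=0 s3=1 s1=1 s6=1 clk=1 s8=0 s2=0 s4=1
  Δ1: clk:1→0
  (1Δ to stable)
t=4 Δ0: s5=1 s7=1 s0=0 s3=1 s1=1 s6=1 clk=0 s8=0 s2=0 s4=1
  Δ1: clk:0→1
  Δ2: s5:1→0, s8:0→1
  (2Δ to stable)
t=5 Δ0: s5=0 s7=1 s0=0 s3=1 s1=1 s6=1 clk=1 s8=1 s2=0 s4=1
  Δ1: clk:1→0
  (1Δ to stable)
t=6 Δ0: s5=0 s7=1 s0=0 s3=1 s1=1 s6=1 clk=0 s8=1 s2=0 s4=1
  Δ1: clk:0→1
  Δ2: s5:0→1, s8:1→0
  (2Δ to stable)
t=7 Δ0: s5=1 s7=1 s0=0 s3=1 s1=1 s6=1 clk=1 s8=0 s2=0 s4=1
  Δ1: clk:1→0
  (1Δ to stable)
t=8 Δ0: s5=1 s7=1 s0=0 s3=1 s1=1 s6=1 clk=0 s8=0 s2=0 s4=1
  Δ1: clk:0→1
  Δ2: s5:1→0, s8:0→1
  (2Δ to stable)
t=9 Δ0: s5=0 s7=1 s0=0 s3=1 s1=1 s6=1 clk=1 s8=1 s2=0 s4=1
  Δ1: clk:1→0
  (1Δ to stable)
t=10 Δ0: s5=0 s7=1 s0=0 s3=1 s1=1 s6=1 clk=0 s8=1 s2=0 s4=1
  Δ1: clk:0→1
  Δ2: s5:0→1, s8:1→0
  (2Δ to stable)
t=11 Δ0: s5=1 s7=1 s0=0 s3=1 s1=1 s6=1 clk=1 s8=0 s2=0 s4=1
  Δ1: clk:1→0
  (1Δ to stable)
t=12 Δ0: s5=1 s7=1 s0=0 s3=1 s1=1 s6=1 clk=0 s8=0 s2=0 s4=1
  Δ1: clk:0→1
  Δ2: s5:1→0, s8:0→1
  (2Δ to stable)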